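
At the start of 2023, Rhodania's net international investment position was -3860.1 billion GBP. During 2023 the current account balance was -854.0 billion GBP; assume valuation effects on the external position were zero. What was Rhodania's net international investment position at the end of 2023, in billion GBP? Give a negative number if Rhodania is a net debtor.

With no valuation effects, change in NIIP = current account = -854.0
End-of-year NIIP = -3860.1 + (-854.0) = -4714.1

-4714.1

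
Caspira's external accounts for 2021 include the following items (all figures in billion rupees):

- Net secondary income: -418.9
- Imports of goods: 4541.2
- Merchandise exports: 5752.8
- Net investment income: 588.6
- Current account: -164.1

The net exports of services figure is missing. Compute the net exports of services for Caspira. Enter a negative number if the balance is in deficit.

-1545.4

Current account = goods balance + services balance + net primary income + net secondary income
Sum of the known components = 1381.3
Net exports of services = CA - (known components) = -164.1 - 1381.3 = -1545.4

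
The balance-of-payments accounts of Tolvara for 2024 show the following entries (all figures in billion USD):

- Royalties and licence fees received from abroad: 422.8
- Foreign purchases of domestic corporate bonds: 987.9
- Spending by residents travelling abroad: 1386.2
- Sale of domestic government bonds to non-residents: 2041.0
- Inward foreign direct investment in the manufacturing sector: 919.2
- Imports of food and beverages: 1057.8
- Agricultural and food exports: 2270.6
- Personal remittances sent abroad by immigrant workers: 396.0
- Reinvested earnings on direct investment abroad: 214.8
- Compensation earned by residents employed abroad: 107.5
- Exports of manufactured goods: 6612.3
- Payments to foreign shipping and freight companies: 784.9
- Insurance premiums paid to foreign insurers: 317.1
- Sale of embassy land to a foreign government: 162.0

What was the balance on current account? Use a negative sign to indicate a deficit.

5686.0

Goods: 6612.3 - 1057.8 + 2270.6 = 7825.1
Services: -1386.2 - 784.9 + 422.8 - 317.1 = -2065.4
Primary income: 214.8 + 107.5 = 322.3
Secondary income: -396.0
Current account = 7825.1 + (-2065.4) + 322.3 + (-396.0) = 5686.0
(Excluded from the current account — financial account: foreign purchases of domestic corporate bonds 987.9, sale of domestic government bonds to non-residents 2041.0, inward foreign direct investment in the manufacturing sector 919.2; capital account: sale of embassy land to a foreign government 162.0.)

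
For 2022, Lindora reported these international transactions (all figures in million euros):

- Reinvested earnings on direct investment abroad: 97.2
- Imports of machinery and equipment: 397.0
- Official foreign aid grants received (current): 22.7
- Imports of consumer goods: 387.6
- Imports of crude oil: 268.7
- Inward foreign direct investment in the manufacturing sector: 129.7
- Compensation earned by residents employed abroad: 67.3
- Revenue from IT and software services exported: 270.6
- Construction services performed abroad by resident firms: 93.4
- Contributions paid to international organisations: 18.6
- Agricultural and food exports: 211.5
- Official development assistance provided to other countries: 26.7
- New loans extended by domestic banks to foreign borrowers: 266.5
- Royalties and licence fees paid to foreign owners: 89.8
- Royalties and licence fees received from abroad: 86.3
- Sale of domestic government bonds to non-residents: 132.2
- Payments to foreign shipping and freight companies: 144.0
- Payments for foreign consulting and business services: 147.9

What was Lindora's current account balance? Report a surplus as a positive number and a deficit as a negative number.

Goods: -268.7 + 211.5 - 387.6 - 397.0 = -841.8
Services: 270.6 + 86.3 - 147.9 - 144.0 - 89.8 + 93.4 = 68.6
Primary income: 97.2 + 67.3 = 164.5
Secondary income: -26.7 + 22.7 - 18.6 = -22.6
Current account = (-841.8) + 68.6 + 164.5 + (-22.6) = -631.3
(Excluded from the current account — financial account: inward foreign direct investment in the manufacturing sector 129.7, new loans extended by domestic banks to foreign borrowers 266.5, sale of domestic government bonds to non-residents 132.2.)

-631.3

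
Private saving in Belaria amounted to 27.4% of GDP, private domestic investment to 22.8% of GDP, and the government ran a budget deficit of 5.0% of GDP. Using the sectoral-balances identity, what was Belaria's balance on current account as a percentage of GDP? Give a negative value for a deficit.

-0.4

By the sectoral-balances identity, CA = (S_private - I) + (T - G).
Private balance = 27.4 - 22.8 = 4.6
Government balance (T - G) = -5.0
CA = 4.6 + (-5.0) = -0.4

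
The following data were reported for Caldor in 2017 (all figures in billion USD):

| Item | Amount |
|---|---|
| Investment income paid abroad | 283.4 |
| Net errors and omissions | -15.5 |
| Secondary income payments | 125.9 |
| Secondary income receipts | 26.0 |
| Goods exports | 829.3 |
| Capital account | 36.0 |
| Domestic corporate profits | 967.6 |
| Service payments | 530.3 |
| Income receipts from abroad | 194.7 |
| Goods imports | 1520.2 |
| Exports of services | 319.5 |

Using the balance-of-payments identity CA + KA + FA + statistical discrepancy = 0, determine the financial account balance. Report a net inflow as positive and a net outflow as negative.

1069.8

Goods balance = 829.3 - 1520.2 = -690.9
Services balance = 319.5 - 530.3 = -210.8
Trade balance (goods + services) = -690.9 + (-210.8) = -901.7
Net primary income = 194.7 - 283.4 = -88.7
Net secondary income = 26.0 - 125.9 = -99.9
Current account = -901.7 + (-88.7) + (-99.9) = -1090.3
Financial account = -(-1090.3 + 36.0 + (-15.5)) = 1069.8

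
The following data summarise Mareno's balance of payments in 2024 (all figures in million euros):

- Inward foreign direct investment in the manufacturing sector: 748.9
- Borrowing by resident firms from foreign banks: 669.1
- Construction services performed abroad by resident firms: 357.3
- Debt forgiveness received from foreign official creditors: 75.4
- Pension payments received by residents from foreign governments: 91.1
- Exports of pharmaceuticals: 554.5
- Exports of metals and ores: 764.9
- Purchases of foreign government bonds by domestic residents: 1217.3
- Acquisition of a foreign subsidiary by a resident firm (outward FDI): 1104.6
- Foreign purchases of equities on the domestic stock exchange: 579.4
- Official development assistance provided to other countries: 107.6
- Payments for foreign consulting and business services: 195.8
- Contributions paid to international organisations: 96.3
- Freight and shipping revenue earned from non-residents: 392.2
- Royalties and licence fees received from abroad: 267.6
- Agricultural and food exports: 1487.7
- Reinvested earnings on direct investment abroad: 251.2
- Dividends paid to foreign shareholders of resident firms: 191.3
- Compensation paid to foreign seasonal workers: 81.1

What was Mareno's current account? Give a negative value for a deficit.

3494.4

Goods: 764.9 + 554.5 + 1487.7 = 2807.1
Services: 357.3 + 392.2 - 195.8 + 267.6 = 821.3
Primary income: -81.1 + 251.2 - 191.3 = -21.2
Secondary income: -107.6 + 91.1 - 96.3 = -112.8
Current account = 2807.1 + 821.3 + (-21.2) + (-112.8) = 3494.4
(Excluded from the current account — financial account: inward foreign direct investment in the manufacturing sector 748.9, borrowing by resident firms from foreign banks 669.1, purchases of foreign government bonds by domestic residents 1217.3, acquisition of a foreign subsidiary by a resident firm (outward FDI) 1104.6, foreign purchases of equities on the domestic stock exchange 579.4; capital account: debt forgiveness received from foreign official creditors 75.4.)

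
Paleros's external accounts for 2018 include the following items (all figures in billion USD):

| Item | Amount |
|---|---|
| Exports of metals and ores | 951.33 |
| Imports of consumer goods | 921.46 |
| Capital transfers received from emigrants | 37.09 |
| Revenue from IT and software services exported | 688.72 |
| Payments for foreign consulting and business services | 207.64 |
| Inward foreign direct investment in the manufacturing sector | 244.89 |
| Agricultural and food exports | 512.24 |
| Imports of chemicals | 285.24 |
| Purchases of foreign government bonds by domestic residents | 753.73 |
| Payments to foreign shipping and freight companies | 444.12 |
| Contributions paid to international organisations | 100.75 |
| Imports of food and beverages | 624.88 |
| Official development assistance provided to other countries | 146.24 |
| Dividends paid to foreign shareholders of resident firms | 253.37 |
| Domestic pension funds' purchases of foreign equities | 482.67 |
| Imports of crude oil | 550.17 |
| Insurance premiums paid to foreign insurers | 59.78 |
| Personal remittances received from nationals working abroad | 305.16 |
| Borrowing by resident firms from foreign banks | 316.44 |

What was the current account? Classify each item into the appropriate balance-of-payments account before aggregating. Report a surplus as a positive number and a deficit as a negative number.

-1136.20

Goods: -285.24 - 921.46 - 550.17 + 512.24 - 624.88 + 951.33 = -918.18
Services: -444.12 + 688.72 - 207.64 - 59.78 = -22.82
Primary income: -253.37
Secondary income: -146.24 + 305.16 - 100.75 = 58.17
Current account = (-918.18) + (-22.82) + (-253.37) + 58.17 = -1136.20
(Excluded from the current account — capital account: capital transfers received from emigrants 37.09; financial account: inward foreign direct investment in the manufacturing sector 244.89, purchases of foreign government bonds by domestic residents 753.73, domestic pension funds' purchases of foreign equities 482.67, borrowing by resident firms from foreign banks 316.44.)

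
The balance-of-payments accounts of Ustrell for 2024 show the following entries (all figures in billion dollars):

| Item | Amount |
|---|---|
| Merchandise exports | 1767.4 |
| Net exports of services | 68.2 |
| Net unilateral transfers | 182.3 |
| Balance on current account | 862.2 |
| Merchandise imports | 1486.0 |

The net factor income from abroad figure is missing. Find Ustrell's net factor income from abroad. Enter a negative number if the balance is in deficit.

330.3

Current account = goods balance + services balance + net primary income + net secondary income
Sum of the known components = 531.9
Net factor income from abroad = CA - (known components) = 862.2 - 531.9 = 330.3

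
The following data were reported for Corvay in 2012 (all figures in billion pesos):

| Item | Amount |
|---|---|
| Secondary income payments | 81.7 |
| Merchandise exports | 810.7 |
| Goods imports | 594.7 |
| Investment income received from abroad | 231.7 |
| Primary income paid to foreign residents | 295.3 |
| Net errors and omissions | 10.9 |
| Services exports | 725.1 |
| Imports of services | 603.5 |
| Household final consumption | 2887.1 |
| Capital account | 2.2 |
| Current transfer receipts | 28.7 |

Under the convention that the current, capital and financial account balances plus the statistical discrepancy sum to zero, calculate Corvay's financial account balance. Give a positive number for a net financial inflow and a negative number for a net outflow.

Goods balance = 810.7 - 594.7 = 216.0
Services balance = 725.1 - 603.5 = 121.6
Trade balance (goods + services) = 216.0 + 121.6 = 337.6
Net primary income = 231.7 - 295.3 = -63.6
Net secondary income = 28.7 - 81.7 = -53.0
Current account = 337.6 + (-63.6) + (-53.0) = 221.0
Financial account = -(221.0 + 2.2 + 10.9) = -234.1

-234.1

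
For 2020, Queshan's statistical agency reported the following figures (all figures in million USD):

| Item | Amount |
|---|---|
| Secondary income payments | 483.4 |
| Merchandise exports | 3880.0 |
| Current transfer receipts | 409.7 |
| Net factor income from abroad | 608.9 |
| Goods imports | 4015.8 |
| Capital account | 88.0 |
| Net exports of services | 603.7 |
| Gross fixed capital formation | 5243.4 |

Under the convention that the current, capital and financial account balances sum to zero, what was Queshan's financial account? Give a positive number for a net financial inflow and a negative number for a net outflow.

Goods balance = 3880.0 - 4015.8 = -135.8
Services balance = 603.7
Trade balance (goods + services) = -135.8 + 603.7 = 467.9
Net primary income = 608.9
Net secondary income = 409.7 - 483.4 = -73.7
Current account = 467.9 + 608.9 + (-73.7) = 1003.1
Financial account = -(1003.1 + 88.0) = -1091.1

-1091.1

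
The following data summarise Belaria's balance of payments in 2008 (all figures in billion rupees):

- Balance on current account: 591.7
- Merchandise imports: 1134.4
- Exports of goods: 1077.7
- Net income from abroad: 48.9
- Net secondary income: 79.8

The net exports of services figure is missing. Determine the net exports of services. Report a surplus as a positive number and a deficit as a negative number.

Current account = goods balance + services balance + net primary income + net secondary income
Sum of the known components = 72.0
Net exports of services = CA - (known components) = 591.7 - 72.0 = 519.7

519.7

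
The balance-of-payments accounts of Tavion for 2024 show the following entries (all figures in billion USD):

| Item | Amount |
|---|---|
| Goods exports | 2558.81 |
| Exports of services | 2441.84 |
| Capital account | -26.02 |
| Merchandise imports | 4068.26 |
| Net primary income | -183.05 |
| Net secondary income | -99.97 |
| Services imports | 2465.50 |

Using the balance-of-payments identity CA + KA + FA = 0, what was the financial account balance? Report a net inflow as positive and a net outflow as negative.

1842.15

Goods balance = 2558.81 - 4068.26 = -1509.45
Services balance = 2441.84 - 2465.50 = -23.66
Trade balance (goods + services) = -1509.45 + (-23.66) = -1533.11
Net primary income = -183.05
Net secondary income = -99.97
Current account = -1533.11 + (-183.05) + (-99.97) = -1816.13
Financial account = -(-1816.13 + (-26.02)) = 1842.15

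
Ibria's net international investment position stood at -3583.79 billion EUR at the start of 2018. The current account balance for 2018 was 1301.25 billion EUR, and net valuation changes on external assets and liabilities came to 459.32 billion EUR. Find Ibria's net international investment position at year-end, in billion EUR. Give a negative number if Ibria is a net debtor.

-1823.22

Change in NIIP = current account + net valuation change = 1301.25 + 459.32 = 1760.57
End-of-year NIIP = -3583.79 + 1760.57 = -1823.22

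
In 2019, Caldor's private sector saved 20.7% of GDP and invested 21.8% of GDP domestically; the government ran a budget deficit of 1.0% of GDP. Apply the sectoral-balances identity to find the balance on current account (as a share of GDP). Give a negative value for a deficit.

-2.1

By the sectoral-balances identity, CA = (S_private - I) + (T - G).
Private balance = 20.7 - 21.8 = -1.1
Government balance (T - G) = -1.0
CA = -1.1 + (-1.0) = -2.1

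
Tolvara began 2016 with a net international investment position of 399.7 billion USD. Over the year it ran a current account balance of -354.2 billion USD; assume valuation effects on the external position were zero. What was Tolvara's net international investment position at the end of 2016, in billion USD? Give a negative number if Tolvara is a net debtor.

With no valuation effects, change in NIIP = current account = -354.2
End-of-year NIIP = 399.7 + (-354.2) = 45.5

45.5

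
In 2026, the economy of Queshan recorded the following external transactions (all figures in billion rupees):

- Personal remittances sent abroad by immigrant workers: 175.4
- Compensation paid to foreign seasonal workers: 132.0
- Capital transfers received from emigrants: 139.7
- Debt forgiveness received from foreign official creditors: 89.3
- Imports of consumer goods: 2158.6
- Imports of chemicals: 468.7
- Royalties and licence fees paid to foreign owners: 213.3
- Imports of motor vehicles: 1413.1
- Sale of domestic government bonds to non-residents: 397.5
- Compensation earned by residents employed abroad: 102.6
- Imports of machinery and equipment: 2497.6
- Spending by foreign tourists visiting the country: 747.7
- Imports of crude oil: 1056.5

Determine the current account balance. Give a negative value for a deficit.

Goods: -2497.6 - 2158.6 - 1056.5 - 468.7 - 1413.1 = -7594.5
Services: 747.7 - 213.3 = 534.4
Primary income: 102.6 - 132.0 = -29.4
Secondary income: -175.4
Current account = (-7594.5) + 534.4 + (-29.4) + (-175.4) = -7264.9
(Excluded from the current account — capital account: capital transfers received from emigrants 139.7, debt forgiveness received from foreign official creditors 89.3; financial account: sale of domestic government bonds to non-residents 397.5.)

-7264.9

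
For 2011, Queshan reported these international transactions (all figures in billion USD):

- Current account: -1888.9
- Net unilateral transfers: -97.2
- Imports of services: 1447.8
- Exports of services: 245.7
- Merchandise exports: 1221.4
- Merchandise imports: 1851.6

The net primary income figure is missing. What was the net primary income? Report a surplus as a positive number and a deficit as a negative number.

40.6

Current account = goods balance + services balance + net primary income + net secondary income
Sum of the known components = -1929.5
Net primary income = CA - (known components) = -1888.9 - (-1929.5) = 40.6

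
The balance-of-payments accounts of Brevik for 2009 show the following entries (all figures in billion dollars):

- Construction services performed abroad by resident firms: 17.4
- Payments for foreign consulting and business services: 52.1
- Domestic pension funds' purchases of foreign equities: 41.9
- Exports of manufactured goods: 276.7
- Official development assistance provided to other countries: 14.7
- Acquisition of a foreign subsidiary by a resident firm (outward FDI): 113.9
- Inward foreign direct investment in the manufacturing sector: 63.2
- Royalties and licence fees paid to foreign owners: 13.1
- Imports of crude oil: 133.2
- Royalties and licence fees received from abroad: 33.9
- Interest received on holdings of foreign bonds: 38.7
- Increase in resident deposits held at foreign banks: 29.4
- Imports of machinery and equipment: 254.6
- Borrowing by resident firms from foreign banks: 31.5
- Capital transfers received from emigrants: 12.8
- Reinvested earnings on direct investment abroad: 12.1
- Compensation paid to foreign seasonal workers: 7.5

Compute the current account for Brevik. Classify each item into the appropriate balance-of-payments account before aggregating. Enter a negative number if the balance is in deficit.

Goods: -254.6 - 133.2 + 276.7 = -111.1
Services: -52.1 + 17.4 - 13.1 + 33.9 = -13.9
Primary income: 38.7 + 12.1 - 7.5 = 43.3
Secondary income: -14.7
Current account = (-111.1) + (-13.9) + 43.3 + (-14.7) = -96.4
(Excluded from the current account — financial account: domestic pension funds' purchases of foreign equities 41.9, acquisition of a foreign subsidiary by a resident firm (outward FDI) 113.9, inward foreign direct investment in the manufacturing sector 63.2, increase in resident deposits held at foreign banks 29.4, borrowing by resident firms from foreign banks 31.5; capital account: capital transfers received from emigrants 12.8.)

-96.4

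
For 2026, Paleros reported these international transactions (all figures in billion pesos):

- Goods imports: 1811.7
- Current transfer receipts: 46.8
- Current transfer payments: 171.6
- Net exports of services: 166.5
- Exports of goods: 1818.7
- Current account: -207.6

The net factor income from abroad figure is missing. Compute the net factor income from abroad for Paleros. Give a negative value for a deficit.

-256.3

Current account = goods balance + services balance + net primary income + net secondary income
Sum of the known components = 48.7
Net factor income from abroad = CA - (known components) = -207.6 - 48.7 = -256.3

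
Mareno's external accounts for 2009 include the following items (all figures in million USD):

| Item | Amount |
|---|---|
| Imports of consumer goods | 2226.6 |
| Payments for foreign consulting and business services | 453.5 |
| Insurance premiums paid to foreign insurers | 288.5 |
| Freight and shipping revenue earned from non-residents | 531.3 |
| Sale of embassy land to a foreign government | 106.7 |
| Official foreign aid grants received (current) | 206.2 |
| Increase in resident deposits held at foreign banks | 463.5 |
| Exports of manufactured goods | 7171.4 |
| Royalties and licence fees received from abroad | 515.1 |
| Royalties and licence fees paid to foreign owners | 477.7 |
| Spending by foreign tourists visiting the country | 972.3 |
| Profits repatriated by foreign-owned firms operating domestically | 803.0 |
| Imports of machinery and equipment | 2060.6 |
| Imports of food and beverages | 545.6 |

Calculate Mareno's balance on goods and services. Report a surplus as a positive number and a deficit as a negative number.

3137.6

Goods: -2226.6 - 2060.6 + 7171.4 - 545.6 = 2338.6
Services: 515.1 - 453.5 + 972.3 + 531.3 - 288.5 - 477.7 = 799.0
Trade balance = 2338.6 + 799.0 = 3137.6
(Excluded from the trade balance — capital account: sale of embassy land to a foreign government 106.7; secondary income: official foreign aid grants received (current) 206.2; financial account: increase in resident deposits held at foreign banks 463.5; primary income: profits repatriated by foreign-owned firms operating domestically 803.0.)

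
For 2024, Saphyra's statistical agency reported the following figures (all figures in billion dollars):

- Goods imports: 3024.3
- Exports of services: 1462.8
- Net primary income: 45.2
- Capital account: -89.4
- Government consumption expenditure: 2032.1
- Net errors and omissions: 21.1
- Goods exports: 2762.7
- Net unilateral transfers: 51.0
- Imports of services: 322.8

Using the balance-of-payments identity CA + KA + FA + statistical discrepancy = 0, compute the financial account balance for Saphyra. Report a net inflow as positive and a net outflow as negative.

Goods balance = 2762.7 - 3024.3 = -261.6
Services balance = 1462.8 - 322.8 = 1140.0
Trade balance (goods + services) = -261.6 + 1140.0 = 878.4
Net primary income = 45.2
Net secondary income = 51.0
Current account = 878.4 + 45.2 + 51.0 = 974.6
Financial account = -(974.6 + (-89.4) + 21.1) = -906.3

-906.3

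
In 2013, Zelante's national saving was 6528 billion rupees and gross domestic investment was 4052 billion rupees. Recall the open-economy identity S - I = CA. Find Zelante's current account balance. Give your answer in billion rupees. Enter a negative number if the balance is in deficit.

2476

CA = S - I = 6528 - 4052 = 2476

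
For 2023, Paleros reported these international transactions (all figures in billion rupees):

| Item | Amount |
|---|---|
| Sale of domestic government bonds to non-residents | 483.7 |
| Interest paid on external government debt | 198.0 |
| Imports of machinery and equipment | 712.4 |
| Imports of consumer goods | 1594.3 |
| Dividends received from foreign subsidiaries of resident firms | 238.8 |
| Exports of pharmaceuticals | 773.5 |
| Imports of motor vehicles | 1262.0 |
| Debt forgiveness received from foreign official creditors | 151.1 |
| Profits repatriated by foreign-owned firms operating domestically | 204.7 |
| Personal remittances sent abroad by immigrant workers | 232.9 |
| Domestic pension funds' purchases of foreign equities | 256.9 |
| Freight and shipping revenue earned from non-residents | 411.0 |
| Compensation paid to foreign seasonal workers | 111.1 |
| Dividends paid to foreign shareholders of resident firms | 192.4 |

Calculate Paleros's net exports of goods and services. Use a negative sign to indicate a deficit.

Goods: 773.5 - 712.4 - 1262.0 - 1594.3 = -2795.2
Services: 411.0
Trade balance = -2795.2 + 411.0 = -2384.2
(Excluded from the trade balance — financial account: sale of domestic government bonds to non-residents 483.7, domestic pension funds' purchases of foreign equities 256.9; primary income: interest paid on external government debt 198.0, dividends received from foreign subsidiaries of resident firms 238.8, profits repatriated by foreign-owned firms operating domestically 204.7, compensation paid to foreign seasonal workers 111.1, dividends paid to foreign shareholders of resident firms 192.4; capital account: debt forgiveness received from foreign official creditors 151.1; secondary income: personal remittances sent abroad by immigrant workers 232.9.)

-2384.2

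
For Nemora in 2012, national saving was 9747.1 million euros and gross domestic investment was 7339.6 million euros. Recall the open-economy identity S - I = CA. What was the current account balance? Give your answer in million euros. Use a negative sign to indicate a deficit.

CA = S - I = 9747.1 - 7339.6 = 2407.5

2407.5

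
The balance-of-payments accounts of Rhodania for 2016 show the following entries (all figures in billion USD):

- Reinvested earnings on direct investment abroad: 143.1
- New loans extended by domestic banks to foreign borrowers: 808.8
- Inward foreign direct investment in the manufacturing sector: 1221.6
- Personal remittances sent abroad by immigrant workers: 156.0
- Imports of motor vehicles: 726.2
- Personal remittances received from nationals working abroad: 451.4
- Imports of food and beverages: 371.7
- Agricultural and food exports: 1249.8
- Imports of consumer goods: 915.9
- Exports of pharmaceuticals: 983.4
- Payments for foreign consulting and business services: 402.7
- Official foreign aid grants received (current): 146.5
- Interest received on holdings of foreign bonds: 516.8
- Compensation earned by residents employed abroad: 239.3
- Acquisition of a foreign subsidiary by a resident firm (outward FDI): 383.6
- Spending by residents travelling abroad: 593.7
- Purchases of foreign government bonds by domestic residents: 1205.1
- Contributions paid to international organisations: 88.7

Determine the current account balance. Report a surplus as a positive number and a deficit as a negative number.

Goods: -726.2 - 915.9 - 371.7 + 983.4 + 1249.8 = 219.4
Services: -402.7 - 593.7 = -996.4
Primary income: 143.1 + 239.3 + 516.8 = 899.2
Secondary income: -156.0 + 146.5 - 88.7 + 451.4 = 353.2
Current account = 219.4 + (-996.4) + 899.2 + 353.2 = 475.4
(Excluded from the current account — financial account: new loans extended by domestic banks to foreign borrowers 808.8, inward foreign direct investment in the manufacturing sector 1221.6, acquisition of a foreign subsidiary by a resident firm (outward FDI) 383.6, purchases of foreign government bonds by domestic residents 1205.1.)

475.4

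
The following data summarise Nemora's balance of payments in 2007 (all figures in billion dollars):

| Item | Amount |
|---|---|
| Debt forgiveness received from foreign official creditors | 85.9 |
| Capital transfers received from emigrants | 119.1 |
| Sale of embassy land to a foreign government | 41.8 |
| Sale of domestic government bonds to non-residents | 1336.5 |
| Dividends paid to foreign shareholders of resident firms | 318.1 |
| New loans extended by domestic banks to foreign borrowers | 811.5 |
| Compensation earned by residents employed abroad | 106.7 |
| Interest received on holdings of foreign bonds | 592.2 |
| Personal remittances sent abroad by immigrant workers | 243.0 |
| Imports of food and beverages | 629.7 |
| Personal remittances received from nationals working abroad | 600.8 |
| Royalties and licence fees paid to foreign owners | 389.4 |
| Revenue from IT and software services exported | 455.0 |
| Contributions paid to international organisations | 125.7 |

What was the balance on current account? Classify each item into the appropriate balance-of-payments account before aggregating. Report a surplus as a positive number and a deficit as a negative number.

48.8

Goods: -629.7
Services: 455.0 - 389.4 = 65.6
Primary income: 592.2 - 318.1 + 106.7 = 380.8
Secondary income: -125.7 - 243.0 + 600.8 = 232.1
Current account = (-629.7) + 65.6 + 380.8 + 232.1 = 48.8
(Excluded from the current account — capital account: debt forgiveness received from foreign official creditors 85.9, capital transfers received from emigrants 119.1, sale of embassy land to a foreign government 41.8; financial account: sale of domestic government bonds to non-residents 1336.5, new loans extended by domestic banks to foreign borrowers 811.5.)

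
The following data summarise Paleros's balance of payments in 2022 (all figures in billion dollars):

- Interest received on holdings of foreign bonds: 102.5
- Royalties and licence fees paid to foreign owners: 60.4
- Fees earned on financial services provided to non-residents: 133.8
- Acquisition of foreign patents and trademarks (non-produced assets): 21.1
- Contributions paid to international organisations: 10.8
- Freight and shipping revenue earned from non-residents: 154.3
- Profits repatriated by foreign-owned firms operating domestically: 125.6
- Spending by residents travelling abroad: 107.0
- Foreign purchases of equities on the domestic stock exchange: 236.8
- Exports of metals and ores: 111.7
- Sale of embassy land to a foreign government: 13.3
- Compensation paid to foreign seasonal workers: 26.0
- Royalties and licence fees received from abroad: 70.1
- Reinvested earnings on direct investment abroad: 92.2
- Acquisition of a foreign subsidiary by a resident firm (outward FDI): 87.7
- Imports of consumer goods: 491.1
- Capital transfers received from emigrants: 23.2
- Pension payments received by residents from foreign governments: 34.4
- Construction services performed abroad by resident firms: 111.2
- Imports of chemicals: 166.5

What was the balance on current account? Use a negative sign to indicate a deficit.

Goods: -491.1 + 111.7 - 166.5 = -545.9
Services: 111.2 - 107.0 + 70.1 - 60.4 + 133.8 + 154.3 = 302.0
Primary income: -125.6 + 102.5 - 26.0 + 92.2 = 43.1
Secondary income: 34.4 - 10.8 = 23.6
Current account = (-545.9) + 302.0 + 43.1 + 23.6 = -177.2
(Excluded from the current account — capital account: acquisition of foreign patents and trademarks (non-produced assets) 21.1, sale of embassy land to a foreign government 13.3, capital transfers received from emigrants 23.2; financial account: foreign purchases of equities on the domestic stock exchange 236.8, acquisition of a foreign subsidiary by a resident firm (outward FDI) 87.7.)

-177.2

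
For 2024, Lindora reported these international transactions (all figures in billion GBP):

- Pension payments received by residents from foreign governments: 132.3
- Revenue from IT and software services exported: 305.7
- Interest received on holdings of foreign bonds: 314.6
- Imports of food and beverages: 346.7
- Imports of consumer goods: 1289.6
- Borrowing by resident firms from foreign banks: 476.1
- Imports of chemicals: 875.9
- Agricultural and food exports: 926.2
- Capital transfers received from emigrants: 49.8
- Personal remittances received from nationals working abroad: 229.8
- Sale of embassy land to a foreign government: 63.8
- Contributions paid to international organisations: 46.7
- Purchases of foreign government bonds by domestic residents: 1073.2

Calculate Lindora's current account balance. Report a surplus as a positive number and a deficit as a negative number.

Goods: -1289.6 - 346.7 + 926.2 - 875.9 = -1586.0
Services: 305.7
Primary income: 314.6
Secondary income: -46.7 + 132.3 + 229.8 = 315.4
Current account = (-1586.0) + 305.7 + 314.6 + 315.4 = -650.3
(Excluded from the current account — financial account: borrowing by resident firms from foreign banks 476.1, purchases of foreign government bonds by domestic residents 1073.2; capital account: capital transfers received from emigrants 49.8, sale of embassy land to a foreign government 63.8.)

-650.3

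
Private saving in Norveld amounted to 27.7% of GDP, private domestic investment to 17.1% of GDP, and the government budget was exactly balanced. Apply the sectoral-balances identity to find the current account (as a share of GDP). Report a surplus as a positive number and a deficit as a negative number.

10.6

By the sectoral-balances identity, CA = (S_private - I) + (T - G).
Private balance = 27.7 - 17.1 = 10.6
Government balance (T - G) = 0
CA = 10.6 + 0.0 = 10.6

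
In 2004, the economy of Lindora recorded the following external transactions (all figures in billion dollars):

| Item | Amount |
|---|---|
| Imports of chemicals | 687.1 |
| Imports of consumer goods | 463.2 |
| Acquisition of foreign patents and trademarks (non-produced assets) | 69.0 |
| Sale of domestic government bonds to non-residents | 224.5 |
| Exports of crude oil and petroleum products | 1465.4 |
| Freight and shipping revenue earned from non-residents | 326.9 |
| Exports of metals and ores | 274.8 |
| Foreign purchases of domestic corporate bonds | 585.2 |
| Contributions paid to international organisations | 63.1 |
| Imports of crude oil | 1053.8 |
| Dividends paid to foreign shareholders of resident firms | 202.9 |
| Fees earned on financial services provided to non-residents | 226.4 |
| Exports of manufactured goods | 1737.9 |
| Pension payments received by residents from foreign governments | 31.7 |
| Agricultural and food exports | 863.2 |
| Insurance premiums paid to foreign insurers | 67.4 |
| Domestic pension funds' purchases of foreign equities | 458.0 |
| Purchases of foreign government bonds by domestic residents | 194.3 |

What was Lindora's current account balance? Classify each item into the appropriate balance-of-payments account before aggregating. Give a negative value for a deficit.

2388.8

Goods: 274.8 - 1053.8 - 463.2 - 687.1 + 1465.4 + 1737.9 + 863.2 = 2137.2
Services: 326.9 + 226.4 - 67.4 = 485.9
Primary income: -202.9
Secondary income: -63.1 + 31.7 = -31.4
Current account = 2137.2 + 485.9 + (-202.9) + (-31.4) = 2388.8
(Excluded from the current account — capital account: acquisition of foreign patents and trademarks (non-produced assets) 69.0; financial account: sale of domestic government bonds to non-residents 224.5, foreign purchases of domestic corporate bonds 585.2, domestic pension funds' purchases of foreign equities 458.0, purchases of foreign government bonds by domestic residents 194.3.)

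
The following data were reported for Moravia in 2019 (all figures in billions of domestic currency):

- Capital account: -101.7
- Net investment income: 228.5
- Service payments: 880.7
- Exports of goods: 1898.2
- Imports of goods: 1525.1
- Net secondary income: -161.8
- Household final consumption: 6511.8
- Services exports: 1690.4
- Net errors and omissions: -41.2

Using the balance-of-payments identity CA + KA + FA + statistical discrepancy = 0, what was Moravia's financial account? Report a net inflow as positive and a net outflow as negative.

Goods balance = 1898.2 - 1525.1 = 373.1
Services balance = 1690.4 - 880.7 = 809.7
Trade balance (goods + services) = 373.1 + 809.7 = 1182.8
Net primary income = 228.5
Net secondary income = -161.8
Current account = 1182.8 + 228.5 + (-161.8) = 1249.5
Financial account = -(1249.5 + (-101.7) + (-41.2)) = -1106.6

-1106.6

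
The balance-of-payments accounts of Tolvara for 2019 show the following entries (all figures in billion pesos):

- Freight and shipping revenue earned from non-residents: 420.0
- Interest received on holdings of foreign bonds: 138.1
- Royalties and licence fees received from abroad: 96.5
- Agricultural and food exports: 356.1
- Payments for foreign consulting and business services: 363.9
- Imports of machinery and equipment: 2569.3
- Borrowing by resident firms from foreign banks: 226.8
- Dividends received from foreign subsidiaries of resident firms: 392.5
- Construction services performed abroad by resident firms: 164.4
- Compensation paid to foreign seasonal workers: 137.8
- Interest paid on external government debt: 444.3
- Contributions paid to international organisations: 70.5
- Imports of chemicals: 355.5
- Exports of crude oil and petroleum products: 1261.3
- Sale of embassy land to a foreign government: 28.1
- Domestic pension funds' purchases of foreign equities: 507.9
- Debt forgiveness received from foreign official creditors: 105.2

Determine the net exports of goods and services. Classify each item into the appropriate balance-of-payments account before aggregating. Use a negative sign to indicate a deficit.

Goods: 1261.3 + 356.1 - 355.5 - 2569.3 = -1307.4
Services: -363.9 + 164.4 + 420.0 + 96.5 = 317.0
Trade balance = -1307.4 + 317.0 = -990.4
(Excluded from the trade balance — primary income: interest received on holdings of foreign bonds 138.1, dividends received from foreign subsidiaries of resident firms 392.5, compensation paid to foreign seasonal workers 137.8, interest paid on external government debt 444.3; financial account: borrowing by resident firms from foreign banks 226.8, domestic pension funds' purchases of foreign equities 507.9; secondary income: contributions paid to international organisations 70.5; capital account: sale of embassy land to a foreign government 28.1, debt forgiveness received from foreign official creditors 105.2.)

-990.4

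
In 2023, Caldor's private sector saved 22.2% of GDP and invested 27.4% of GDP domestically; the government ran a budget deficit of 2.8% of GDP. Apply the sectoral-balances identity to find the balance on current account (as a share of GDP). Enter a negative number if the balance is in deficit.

-8.0

By the sectoral-balances identity, CA = (S_private - I) + (T - G).
Private balance = 22.2 - 27.4 = -5.2
Government balance (T - G) = -2.8
CA = -5.2 + (-2.8) = -8.0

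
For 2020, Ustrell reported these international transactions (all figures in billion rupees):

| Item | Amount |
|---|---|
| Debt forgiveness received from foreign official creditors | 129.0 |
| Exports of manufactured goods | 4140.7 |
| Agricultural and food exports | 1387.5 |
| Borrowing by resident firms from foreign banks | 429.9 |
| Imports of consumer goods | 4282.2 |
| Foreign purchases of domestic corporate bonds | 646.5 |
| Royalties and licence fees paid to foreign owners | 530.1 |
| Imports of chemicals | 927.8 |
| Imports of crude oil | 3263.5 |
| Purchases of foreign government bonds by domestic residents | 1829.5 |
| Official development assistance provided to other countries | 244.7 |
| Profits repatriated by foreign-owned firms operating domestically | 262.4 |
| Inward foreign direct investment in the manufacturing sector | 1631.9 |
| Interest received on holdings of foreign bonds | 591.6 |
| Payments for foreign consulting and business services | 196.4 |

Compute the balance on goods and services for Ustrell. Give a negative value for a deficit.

-3671.8

Goods: 1387.5 - 4282.2 + 4140.7 - 3263.5 - 927.8 = -2945.3
Services: -196.4 - 530.1 = -726.5
Trade balance = -2945.3 + (-726.5) = -3671.8
(Excluded from the trade balance — capital account: debt forgiveness received from foreign official creditors 129.0; financial account: borrowing by resident firms from foreign banks 429.9, foreign purchases of domestic corporate bonds 646.5, purchases of foreign government bonds by domestic residents 1829.5, inward foreign direct investment in the manufacturing sector 1631.9; secondary income: official development assistance provided to other countries 244.7; primary income: profits repatriated by foreign-owned firms operating domestically 262.4, interest received on holdings of foreign bonds 591.6.)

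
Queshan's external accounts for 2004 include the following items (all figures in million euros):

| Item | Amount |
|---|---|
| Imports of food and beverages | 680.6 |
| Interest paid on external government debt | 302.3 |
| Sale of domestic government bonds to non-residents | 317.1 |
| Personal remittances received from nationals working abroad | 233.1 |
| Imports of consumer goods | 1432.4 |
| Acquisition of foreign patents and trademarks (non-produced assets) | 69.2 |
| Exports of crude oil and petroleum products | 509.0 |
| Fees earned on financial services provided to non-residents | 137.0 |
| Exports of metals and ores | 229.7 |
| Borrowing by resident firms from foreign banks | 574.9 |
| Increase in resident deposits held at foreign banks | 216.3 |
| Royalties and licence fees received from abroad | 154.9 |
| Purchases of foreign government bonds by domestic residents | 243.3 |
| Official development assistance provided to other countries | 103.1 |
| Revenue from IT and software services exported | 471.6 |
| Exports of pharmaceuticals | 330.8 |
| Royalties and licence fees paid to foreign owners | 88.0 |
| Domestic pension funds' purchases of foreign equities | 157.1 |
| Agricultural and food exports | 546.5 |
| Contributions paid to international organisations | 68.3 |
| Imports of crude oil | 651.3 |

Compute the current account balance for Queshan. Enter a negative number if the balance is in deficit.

Goods: -680.6 + 546.5 + 330.8 - 1432.4 + 509.0 - 651.3 + 229.7 = -1148.3
Services: 137.0 + 154.9 + 471.6 - 88.0 = 675.5
Primary income: -302.3
Secondary income: -103.1 + 233.1 - 68.3 = 61.7
Current account = (-1148.3) + 675.5 + (-302.3) + 61.7 = -713.4
(Excluded from the current account — financial account: sale of domestic government bonds to non-residents 317.1, borrowing by resident firms from foreign banks 574.9, increase in resident deposits held at foreign banks 216.3, purchases of foreign government bonds by domestic residents 243.3, domestic pension funds' purchases of foreign equities 157.1; capital account: acquisition of foreign patents and trademarks (non-produced assets) 69.2.)

-713.4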